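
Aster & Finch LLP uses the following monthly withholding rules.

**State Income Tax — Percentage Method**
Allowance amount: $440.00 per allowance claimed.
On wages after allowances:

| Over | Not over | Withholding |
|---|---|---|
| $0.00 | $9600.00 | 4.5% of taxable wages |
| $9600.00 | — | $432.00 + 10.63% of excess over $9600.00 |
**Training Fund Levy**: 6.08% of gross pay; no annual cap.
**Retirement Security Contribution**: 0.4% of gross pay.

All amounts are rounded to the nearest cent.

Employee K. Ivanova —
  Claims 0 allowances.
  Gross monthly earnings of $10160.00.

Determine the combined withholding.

State Income Tax: taxable = $10160.00
  $432.00 + 10.63% × ($10160.00 − $9600.00) = $432.00 + 10.63% × $560.00 = $491.53
Training Fund Levy: 6.08% × $10160.00 = $617.73
Retirement Security Contribution: 0.4% × $10160.00 = $40.64
Total: $491.53 + $617.73 + $40.64 = $1149.90

$1149.90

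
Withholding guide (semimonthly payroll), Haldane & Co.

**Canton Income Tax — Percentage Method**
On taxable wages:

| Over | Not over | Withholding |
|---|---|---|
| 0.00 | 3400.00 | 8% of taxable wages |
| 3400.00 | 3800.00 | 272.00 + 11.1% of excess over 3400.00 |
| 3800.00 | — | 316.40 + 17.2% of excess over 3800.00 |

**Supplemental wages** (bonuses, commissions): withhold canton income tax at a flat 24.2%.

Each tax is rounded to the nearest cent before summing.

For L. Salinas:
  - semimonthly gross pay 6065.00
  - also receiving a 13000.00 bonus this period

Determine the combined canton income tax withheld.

3851.98

Canton Income Tax: taxable = 6065.00
  316.40 + 17.2% × (6065.00 − 3800.00) = 316.40 + 17.2% × 2265.00 = 705.98
Supplemental (24.2% flat on bonus): 24.2% × 13000.00 = 3146.00
Total canton income tax: 705.98 + 3146.00 = 3851.98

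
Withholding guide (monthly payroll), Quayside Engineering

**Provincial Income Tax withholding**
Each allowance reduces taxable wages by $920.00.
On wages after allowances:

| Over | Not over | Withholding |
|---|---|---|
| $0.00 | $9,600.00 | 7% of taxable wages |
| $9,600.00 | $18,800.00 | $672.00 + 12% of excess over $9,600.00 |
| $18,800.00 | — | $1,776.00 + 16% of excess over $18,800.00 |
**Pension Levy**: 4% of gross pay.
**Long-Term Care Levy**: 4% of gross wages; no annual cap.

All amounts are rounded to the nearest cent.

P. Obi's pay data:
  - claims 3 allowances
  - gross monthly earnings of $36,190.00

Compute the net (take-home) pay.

$29,178.00

Provincial Income Tax: taxable = $36,190.00 − 3×$920.00 = $33,430.00
  $1,776.00 + 16% × ($33,430.00 − $18,800.00) = $1,776.00 + 16% × $14,630.00 = $4,116.80
Pension Levy: 4% × $36,190.00 = $1,447.60
Long-Term Care Levy: 4% × $36,190.00 = $1,447.60
Total withheld: $4,116.80 + $1,447.60 + $1,447.60 = $7,012.00
Net pay: $36,190.00 − $7,012.00 = $29,178.00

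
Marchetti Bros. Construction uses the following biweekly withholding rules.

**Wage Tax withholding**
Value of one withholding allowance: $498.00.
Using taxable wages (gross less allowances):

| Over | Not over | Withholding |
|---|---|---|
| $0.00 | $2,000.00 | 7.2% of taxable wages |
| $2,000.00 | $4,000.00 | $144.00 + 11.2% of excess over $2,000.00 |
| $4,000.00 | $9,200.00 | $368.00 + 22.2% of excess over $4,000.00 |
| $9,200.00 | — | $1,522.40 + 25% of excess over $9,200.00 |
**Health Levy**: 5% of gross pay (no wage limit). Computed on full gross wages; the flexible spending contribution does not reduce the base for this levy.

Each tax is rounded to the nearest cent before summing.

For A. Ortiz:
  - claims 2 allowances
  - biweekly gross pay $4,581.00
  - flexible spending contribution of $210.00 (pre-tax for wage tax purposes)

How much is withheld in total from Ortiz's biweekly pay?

$527.05

Wage Tax: taxable = $4,581.00 − $210.00 − 2×$498.00 = $3,375.00
  $144.00 + 11.2% × ($3,375.00 − $2,000.00) = $144.00 + 11.2% × $1,375.00 = $298.00
Health Levy: 5% × $4,581.00 = $229.05
Total: $298.00 + $229.05 = $527.05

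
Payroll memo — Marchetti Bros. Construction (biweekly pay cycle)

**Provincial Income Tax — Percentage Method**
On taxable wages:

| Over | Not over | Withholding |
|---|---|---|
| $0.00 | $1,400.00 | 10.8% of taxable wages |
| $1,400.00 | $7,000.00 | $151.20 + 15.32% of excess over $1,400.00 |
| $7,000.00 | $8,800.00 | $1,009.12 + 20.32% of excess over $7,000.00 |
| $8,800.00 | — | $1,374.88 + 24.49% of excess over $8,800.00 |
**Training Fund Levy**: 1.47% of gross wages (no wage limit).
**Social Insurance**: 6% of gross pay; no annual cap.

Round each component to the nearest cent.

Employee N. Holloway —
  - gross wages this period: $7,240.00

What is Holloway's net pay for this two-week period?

$5,641.28

Provincial Income Tax: taxable = $7,240.00
  $1,009.12 + 20.32% × ($7,240.00 − $7,000.00) = $1,009.12 + 20.32% × $240.00 = $1,057.89
Training Fund Levy: 1.47% × $7,240.00 = $106.43
Social Insurance: 6% × $7,240.00 = $434.40
Total withheld: $1,057.89 + $106.43 + $434.40 = $1,598.72
Net pay: $7,240.00 − $1,598.72 = $5,641.28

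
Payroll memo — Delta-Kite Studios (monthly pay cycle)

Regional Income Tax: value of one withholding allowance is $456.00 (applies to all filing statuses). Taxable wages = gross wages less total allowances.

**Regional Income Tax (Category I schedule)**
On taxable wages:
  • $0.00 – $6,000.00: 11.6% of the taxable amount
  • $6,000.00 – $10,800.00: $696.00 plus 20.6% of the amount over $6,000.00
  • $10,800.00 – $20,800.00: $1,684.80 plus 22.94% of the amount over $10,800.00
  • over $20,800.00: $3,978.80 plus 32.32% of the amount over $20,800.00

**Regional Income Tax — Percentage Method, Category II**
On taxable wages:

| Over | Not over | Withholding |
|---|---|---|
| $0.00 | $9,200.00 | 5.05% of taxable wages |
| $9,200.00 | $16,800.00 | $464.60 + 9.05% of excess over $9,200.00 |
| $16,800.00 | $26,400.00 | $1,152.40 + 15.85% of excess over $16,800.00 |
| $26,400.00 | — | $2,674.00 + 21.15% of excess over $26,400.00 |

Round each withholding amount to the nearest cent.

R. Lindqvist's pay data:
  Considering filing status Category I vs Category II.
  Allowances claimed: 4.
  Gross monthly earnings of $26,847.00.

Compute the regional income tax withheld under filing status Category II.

$2,455.75

Regional Income Tax (Category II): taxable = $26,847.00 − 4×$456.00 = $25,023.00
  $1,152.40 + 15.85% × ($25,023.00 − $16,800.00) = $1,152.40 + 15.85% × $8,223.00 = $2,455.75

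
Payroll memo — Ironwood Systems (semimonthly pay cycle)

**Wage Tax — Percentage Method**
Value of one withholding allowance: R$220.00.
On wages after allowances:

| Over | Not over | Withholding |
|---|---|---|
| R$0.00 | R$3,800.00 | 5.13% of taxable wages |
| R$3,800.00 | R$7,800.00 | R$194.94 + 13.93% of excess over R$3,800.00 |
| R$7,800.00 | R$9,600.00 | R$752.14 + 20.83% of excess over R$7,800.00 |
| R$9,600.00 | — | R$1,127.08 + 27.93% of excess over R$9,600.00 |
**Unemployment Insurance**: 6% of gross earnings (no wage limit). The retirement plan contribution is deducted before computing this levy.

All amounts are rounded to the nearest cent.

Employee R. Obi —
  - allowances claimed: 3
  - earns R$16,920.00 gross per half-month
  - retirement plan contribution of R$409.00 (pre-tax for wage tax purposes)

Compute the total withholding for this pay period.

R$3,863.64

Wage Tax: taxable = R$16,920.00 − R$409.00 − 3×R$220.00 = R$15,851.00
  R$1,127.08 + 27.93% × (R$15,851.00 − R$9,600.00) = R$1,127.08 + 27.93% × R$6,251.00 = R$2,872.98
Unemployment Insurance: 6% × R$16,511.00 = R$990.66
Total: R$2,872.98 + R$990.66 = R$3,863.64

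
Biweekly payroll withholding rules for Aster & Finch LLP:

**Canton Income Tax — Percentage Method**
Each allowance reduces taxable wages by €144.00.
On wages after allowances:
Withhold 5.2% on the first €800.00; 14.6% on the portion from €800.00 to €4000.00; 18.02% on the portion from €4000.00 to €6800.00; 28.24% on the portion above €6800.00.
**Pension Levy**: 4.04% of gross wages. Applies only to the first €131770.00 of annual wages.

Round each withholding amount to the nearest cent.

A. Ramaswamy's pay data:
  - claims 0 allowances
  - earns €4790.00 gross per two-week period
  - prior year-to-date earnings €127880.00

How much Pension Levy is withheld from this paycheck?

Pension Levy: cap €131770.00 − YTD €127880.00 = €3890.00 subject; 4.04% × €3890.00 = €157.16

€157.16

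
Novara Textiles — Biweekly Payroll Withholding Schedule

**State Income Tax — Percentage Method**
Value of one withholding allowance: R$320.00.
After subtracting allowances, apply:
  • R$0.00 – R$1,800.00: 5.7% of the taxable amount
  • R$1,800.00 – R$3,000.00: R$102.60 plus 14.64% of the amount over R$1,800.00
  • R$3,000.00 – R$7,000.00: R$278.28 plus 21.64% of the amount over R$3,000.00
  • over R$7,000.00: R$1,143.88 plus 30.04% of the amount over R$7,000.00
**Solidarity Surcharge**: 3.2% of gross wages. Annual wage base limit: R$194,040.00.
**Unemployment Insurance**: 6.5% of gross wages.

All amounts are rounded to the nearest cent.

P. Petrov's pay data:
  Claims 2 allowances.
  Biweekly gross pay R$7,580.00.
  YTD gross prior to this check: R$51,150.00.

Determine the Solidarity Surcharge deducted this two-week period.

Solidarity Surcharge: 3.2% × R$7,580.00 = R$242.56

R$242.56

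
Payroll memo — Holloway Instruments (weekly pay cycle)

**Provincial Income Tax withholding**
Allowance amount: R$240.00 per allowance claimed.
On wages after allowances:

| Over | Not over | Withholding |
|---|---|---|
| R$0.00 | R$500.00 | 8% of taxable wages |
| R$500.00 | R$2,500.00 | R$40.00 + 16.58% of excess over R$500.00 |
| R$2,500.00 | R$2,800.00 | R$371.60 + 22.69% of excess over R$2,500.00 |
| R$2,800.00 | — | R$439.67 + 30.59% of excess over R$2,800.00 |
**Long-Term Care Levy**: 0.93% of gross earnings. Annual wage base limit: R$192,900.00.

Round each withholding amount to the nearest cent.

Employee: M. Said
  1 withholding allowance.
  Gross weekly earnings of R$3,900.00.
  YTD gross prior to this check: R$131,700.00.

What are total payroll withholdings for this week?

Provincial Income Tax: taxable = R$3,900.00 − 1×R$240.00 = R$3,660.00
  R$439.67 + 30.59% × (R$3,660.00 − R$2,800.00) = R$439.67 + 30.59% × R$860.00 = R$702.74
Long-Term Care Levy: 0.93% × R$3,900.00 = R$36.27
Total: R$702.74 + R$36.27 = R$739.01

R$739.01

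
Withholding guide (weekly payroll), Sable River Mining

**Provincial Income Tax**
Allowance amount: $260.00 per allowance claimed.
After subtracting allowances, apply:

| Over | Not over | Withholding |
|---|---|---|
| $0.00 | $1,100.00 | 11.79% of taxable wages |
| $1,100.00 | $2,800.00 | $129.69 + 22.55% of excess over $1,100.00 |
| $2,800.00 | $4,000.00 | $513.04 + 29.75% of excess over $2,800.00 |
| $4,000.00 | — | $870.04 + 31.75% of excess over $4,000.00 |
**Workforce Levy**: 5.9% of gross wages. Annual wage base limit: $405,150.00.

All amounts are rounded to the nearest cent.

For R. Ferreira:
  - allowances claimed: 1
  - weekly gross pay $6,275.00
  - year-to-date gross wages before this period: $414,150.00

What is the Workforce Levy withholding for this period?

$0.00

Workforce Levy: YTD $414,150.00 ≥ cap $405,150.00 → $0.00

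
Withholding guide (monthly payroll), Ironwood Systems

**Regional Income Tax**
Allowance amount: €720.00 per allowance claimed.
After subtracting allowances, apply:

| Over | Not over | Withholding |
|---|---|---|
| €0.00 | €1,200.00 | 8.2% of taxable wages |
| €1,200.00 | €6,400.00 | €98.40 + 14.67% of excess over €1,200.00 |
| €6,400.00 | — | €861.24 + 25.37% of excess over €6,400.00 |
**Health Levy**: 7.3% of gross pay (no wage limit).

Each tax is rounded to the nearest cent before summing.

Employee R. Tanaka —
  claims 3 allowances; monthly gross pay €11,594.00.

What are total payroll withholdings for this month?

€2,477.33

Regional Income Tax: taxable = €11,594.00 − 3×€720.00 = €9,434.00
  €861.24 + 25.37% × (€9,434.00 − €6,400.00) = €861.24 + 25.37% × €3,034.00 = €1,630.97
Health Levy: 7.3% × €11,594.00 = €846.36
Total: €1,630.97 + €846.36 = €2,477.33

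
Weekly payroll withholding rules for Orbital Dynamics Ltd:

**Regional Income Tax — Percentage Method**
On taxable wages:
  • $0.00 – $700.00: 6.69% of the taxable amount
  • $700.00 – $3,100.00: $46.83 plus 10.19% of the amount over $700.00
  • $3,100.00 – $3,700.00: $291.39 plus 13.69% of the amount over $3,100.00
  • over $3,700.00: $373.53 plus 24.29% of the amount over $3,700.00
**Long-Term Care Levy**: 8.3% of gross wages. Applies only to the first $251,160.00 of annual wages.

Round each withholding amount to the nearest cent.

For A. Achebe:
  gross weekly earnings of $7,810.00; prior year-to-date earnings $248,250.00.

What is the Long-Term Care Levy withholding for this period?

$241.53

Long-Term Care Levy: cap $251,160.00 − YTD $248,250.00 = $2,910.00 subject; 8.3% × $2,910.00 = $241.53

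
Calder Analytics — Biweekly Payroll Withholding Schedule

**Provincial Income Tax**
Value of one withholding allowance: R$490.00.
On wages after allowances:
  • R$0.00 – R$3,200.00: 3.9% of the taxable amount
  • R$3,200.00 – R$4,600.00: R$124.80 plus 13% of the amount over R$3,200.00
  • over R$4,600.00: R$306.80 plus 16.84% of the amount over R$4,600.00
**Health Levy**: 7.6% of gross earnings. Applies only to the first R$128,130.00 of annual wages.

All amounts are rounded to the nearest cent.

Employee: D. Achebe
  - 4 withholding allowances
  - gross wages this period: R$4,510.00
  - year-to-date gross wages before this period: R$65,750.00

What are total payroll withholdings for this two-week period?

R$442.21

Provincial Income Tax: taxable = R$4,510.00 − 4×R$490.00 = R$2,550.00
  3.9% × R$2,550.00 = R$99.45
Health Levy: 7.6% × R$4,510.00 = R$342.76
Total: R$99.45 + R$342.76 = R$442.21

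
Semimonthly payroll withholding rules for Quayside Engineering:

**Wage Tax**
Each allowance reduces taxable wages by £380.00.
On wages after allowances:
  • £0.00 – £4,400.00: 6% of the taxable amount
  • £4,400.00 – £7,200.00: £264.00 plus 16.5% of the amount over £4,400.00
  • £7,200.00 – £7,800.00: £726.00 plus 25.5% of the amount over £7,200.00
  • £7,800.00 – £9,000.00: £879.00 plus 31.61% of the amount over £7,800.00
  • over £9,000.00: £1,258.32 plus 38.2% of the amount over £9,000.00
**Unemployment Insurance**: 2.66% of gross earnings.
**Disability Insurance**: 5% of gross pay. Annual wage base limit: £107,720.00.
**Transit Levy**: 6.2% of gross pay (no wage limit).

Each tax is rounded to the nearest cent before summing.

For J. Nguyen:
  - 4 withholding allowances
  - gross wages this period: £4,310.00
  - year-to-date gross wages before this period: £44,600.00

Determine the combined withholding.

Wage Tax: taxable = £4,310.00 − 4×£380.00 = £2,790.00
  6% × £2,790.00 = £167.40
Unemployment Insurance: 2.66% × £4,310.00 = £114.65
Disability Insurance: 5% × £4,310.00 = £215.50
Transit Levy: 6.2% × £4,310.00 = £267.22
Total: £167.40 + £114.65 + £215.50 + £267.22 = £764.77

£764.77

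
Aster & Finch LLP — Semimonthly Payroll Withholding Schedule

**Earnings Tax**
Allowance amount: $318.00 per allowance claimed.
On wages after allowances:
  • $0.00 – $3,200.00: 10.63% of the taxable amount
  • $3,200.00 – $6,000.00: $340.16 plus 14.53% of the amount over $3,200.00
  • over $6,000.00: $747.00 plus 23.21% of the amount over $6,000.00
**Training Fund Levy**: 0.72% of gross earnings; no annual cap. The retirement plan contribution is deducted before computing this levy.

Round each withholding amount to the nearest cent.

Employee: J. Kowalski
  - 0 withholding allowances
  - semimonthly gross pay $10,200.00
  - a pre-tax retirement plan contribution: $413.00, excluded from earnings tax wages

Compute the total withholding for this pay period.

$1,696.43

Earnings Tax: taxable = $10,200.00 − $413.00 = $9,787.00
  $747.00 + 23.21% × ($9,787.00 − $6,000.00) = $747.00 + 23.21% × $3,787.00 = $1,625.96
Training Fund Levy: 0.72% × $9,787.00 = $70.47
Total: $1,625.96 + $70.47 = $1,696.43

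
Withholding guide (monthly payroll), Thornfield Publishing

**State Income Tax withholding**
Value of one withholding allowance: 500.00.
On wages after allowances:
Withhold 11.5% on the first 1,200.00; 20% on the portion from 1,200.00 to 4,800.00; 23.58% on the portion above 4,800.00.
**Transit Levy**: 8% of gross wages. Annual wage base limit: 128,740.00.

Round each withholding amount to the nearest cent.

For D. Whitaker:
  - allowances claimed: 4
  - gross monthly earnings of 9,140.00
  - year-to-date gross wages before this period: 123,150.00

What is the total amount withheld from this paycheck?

State Income Tax: taxable = 9,140.00 − 4×500.00 = 7,140.00
  858.00 + 23.58% × (7,140.00 − 4,800.00) = 858.00 + 23.58% × 2,340.00 = 1,409.77
Transit Levy: cap 128,740.00 − YTD 123,150.00 = 5,590.00 subject; 8% × 5,590.00 = 447.20
Total: 1,409.77 + 447.20 = 1,856.97

1,856.97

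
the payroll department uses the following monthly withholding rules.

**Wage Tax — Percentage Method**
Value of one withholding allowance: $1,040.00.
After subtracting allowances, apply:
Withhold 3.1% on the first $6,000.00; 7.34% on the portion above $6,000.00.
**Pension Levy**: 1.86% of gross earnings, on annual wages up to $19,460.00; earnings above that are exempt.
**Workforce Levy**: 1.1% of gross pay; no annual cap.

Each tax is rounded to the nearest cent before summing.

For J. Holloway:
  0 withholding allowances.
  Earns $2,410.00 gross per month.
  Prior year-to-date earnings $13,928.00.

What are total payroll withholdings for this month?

$146.05

Wage Tax: taxable = $2,410.00
  3.1% × $2,410.00 = $74.71
Pension Levy: 1.86% × $2,410.00 = $44.83
Workforce Levy: 1.1% × $2,410.00 = $26.51
Total: $74.71 + $44.83 + $26.51 = $146.05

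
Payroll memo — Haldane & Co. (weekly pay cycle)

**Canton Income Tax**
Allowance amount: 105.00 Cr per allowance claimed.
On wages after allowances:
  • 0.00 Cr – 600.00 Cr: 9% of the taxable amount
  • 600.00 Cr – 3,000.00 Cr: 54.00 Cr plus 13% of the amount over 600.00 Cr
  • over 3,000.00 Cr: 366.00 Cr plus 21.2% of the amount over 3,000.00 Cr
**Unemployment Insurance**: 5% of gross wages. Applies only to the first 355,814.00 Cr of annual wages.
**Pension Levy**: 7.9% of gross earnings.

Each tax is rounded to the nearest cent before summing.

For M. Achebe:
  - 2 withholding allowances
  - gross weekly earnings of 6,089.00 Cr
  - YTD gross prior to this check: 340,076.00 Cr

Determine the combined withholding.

1,761.83 Cr

Canton Income Tax: taxable = 6,089.00 Cr − 2×105.00 Cr = 5,879.00 Cr
  366.00 Cr + 21.2% × (5,879.00 Cr − 3,000.00 Cr) = 366.00 Cr + 21.2% × 2,879.00 Cr = 976.35 Cr
Unemployment Insurance: 5% × 6,089.00 Cr = 304.45 Cr
Pension Levy: 7.9% × 6,089.00 Cr = 481.03 Cr
Total: 976.35 Cr + 304.45 Cr + 481.03 Cr = 1,761.83 Cr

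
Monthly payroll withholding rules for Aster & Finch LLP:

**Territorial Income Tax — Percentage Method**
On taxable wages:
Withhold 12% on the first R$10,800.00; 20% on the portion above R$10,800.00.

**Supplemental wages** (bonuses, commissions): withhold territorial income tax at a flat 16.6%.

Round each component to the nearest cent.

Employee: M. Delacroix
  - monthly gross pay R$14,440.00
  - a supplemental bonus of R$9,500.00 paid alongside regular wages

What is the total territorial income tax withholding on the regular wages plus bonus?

Territorial Income Tax: taxable = R$14,440.00
  R$1,296.00 + 20% × (R$14,440.00 − R$10,800.00) = R$1,296.00 + 20% × R$3,640.00 = R$2,024.00
Supplemental (16.6% flat on bonus): 16.6% × R$9,500.00 = R$1,577.00
Total territorial income tax: R$2,024.00 + R$1,577.00 = R$3,601.00

R$3,601.00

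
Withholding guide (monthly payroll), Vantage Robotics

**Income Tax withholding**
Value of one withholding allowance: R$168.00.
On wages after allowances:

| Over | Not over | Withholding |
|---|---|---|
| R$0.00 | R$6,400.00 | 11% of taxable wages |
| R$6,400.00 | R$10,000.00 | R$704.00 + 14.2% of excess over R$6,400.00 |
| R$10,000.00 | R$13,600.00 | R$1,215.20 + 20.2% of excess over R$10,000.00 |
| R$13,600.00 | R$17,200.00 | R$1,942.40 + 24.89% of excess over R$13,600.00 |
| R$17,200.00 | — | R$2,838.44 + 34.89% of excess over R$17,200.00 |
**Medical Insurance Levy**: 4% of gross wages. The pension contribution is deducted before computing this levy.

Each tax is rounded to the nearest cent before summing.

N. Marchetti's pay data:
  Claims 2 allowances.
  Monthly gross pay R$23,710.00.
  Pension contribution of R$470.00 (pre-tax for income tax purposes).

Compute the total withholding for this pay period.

Income Tax: taxable = R$23,710.00 − R$470.00 − 2×R$168.00 = R$22,904.00
  R$2,838.44 + 34.89% × (R$22,904.00 − R$17,200.00) = R$2,838.44 + 34.89% × R$5,704.00 = R$4,828.57
Medical Insurance Levy: 4% × R$23,240.00 = R$929.60
Total: R$4,828.57 + R$929.60 = R$5,758.17

R$5,758.17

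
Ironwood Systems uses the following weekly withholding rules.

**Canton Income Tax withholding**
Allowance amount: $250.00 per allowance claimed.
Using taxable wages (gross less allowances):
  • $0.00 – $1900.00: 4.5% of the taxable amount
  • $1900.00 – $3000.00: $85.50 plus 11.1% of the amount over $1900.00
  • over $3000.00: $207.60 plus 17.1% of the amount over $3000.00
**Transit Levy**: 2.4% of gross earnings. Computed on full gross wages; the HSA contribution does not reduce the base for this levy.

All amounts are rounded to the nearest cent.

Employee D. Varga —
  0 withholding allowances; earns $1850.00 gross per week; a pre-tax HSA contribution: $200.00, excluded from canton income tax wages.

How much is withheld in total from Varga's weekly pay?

Canton Income Tax: taxable = $1850.00 − $200.00 = $1650.00
  4.5% × $1650.00 = $74.25
Transit Levy: 2.4% × $1850.00 = $44.40
Total: $74.25 + $44.40 = $118.65

$118.65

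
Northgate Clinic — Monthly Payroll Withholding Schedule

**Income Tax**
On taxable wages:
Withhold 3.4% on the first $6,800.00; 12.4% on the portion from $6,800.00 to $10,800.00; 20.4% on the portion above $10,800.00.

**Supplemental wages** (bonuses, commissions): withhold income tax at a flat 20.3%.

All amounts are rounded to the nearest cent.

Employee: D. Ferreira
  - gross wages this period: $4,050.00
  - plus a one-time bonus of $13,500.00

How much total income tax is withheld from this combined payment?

Income Tax: taxable = $4,050.00
  3.4% × $4,050.00 = $137.70
Supplemental (20.3% flat on bonus): 20.3% × $13,500.00 = $2,740.50
Total income tax: $137.70 + $2,740.50 = $2,878.20

$2,878.20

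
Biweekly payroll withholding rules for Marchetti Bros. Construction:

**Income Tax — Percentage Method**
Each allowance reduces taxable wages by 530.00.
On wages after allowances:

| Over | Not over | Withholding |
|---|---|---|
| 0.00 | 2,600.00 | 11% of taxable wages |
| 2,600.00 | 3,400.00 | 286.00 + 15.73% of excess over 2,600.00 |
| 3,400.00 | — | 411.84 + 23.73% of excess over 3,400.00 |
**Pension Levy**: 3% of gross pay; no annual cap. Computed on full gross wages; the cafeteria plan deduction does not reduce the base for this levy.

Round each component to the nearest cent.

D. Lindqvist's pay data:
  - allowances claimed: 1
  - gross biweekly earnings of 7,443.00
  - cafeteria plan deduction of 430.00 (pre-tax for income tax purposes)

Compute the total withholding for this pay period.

Income Tax: taxable = 7,443.00 − 430.00 − 1×530.00 = 6,483.00
  411.84 + 23.73% × (6,483.00 − 3,400.00) = 411.84 + 23.73% × 3,083.00 = 1,143.44
Pension Levy: 3% × 7,443.00 = 223.29
Total: 1,143.44 + 223.29 = 1,366.73

1,366.73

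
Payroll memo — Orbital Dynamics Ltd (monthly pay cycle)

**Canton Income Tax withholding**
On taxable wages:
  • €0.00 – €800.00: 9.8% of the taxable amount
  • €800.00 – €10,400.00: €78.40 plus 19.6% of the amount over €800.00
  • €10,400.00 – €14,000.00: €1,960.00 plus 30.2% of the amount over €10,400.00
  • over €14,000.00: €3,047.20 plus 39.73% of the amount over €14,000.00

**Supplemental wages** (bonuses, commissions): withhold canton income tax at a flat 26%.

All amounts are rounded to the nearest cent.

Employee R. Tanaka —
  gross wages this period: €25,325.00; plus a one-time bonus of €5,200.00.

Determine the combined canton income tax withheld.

€8,898.62

Canton Income Tax: taxable = €25,325.00
  €3,047.20 + 39.73% × (€25,325.00 − €14,000.00) = €3,047.20 + 39.73% × €11,325.00 = €7,546.62
Supplemental (26% flat on bonus): 26% × €5,200.00 = €1,352.00
Total canton income tax: €7,546.62 + €1,352.00 = €8,898.62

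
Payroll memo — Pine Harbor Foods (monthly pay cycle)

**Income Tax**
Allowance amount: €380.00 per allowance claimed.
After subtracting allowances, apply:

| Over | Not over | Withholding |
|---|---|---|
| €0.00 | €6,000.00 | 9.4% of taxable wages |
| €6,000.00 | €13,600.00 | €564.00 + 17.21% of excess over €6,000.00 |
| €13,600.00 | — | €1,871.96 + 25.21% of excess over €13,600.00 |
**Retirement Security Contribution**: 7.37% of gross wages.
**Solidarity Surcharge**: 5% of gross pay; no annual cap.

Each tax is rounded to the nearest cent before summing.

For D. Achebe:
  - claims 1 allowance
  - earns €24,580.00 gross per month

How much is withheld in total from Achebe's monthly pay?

Income Tax: taxable = €24,580.00 − 1×€380.00 = €24,200.00
  €1,871.96 + 25.21% × (€24,200.00 − €13,600.00) = €1,871.96 + 25.21% × €10,600.00 = €4,544.22
Retirement Security Contribution: 7.37% × €24,580.00 = €1,811.55
Solidarity Surcharge: 5% × €24,580.00 = €1,229.00
Total: €4,544.22 + €1,811.55 + €1,229.00 = €7,584.77

€7,584.77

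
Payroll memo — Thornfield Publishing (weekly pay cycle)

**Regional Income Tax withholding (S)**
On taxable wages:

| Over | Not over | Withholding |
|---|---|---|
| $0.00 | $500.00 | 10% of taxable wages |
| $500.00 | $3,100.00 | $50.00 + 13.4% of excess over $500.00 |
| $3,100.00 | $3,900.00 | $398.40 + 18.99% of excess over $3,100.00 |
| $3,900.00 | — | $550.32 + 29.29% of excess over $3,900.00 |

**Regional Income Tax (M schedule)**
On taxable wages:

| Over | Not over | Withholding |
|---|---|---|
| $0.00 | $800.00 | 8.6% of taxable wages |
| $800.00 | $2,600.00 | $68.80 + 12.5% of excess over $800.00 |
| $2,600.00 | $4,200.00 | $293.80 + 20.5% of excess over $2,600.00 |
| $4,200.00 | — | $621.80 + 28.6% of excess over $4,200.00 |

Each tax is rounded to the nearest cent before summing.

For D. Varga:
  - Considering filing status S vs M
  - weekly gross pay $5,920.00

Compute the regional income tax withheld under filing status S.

$1,141.98

Regional Income Tax (S): taxable = $5,920.00
  $550.32 + 29.29% × ($5,920.00 − $3,900.00) = $550.32 + 29.29% × $2,020.00 = $1,141.98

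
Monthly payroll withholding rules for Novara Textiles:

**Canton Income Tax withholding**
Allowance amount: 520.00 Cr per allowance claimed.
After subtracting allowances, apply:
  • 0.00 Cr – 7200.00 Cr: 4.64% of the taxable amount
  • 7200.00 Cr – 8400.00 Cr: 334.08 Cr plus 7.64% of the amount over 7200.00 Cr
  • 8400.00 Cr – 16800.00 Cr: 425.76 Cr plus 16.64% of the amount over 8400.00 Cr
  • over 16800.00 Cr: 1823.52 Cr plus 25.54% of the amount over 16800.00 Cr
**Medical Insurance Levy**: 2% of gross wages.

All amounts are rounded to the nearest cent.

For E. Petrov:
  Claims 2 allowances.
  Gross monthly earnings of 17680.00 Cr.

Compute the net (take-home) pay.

Canton Income Tax: taxable = 17680.00 Cr − 2×520.00 Cr = 16640.00 Cr
  425.76 Cr + 16.64% × (16640.00 Cr − 8400.00 Cr) = 425.76 Cr + 16.64% × 8240.00 Cr = 1796.90 Cr
Medical Insurance Levy: 2% × 17680.00 Cr = 353.60 Cr
Total withheld: 1796.90 Cr + 353.60 Cr = 2150.50 Cr
Net pay: 17680.00 Cr − 2150.50 Cr = 15529.50 Cr

15529.50 Cr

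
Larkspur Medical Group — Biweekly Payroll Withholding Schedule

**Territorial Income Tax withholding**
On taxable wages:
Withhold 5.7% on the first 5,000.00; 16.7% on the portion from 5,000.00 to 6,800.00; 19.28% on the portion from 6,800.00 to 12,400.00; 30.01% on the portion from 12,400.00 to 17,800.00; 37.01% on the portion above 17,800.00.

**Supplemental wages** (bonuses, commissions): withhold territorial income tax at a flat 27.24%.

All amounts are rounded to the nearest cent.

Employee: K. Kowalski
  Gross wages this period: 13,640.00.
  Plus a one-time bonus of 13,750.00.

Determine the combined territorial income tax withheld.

Territorial Income Tax: taxable = 13,640.00
  1,665.28 + 30.01% × (13,640.00 − 12,400.00) = 1,665.28 + 30.01% × 1,240.00 = 2,037.40
Supplemental (27.24% flat on bonus): 27.24% × 13,750.00 = 3,745.50
Total territorial income tax: 2,037.40 + 3,745.50 = 5,782.90

5,782.90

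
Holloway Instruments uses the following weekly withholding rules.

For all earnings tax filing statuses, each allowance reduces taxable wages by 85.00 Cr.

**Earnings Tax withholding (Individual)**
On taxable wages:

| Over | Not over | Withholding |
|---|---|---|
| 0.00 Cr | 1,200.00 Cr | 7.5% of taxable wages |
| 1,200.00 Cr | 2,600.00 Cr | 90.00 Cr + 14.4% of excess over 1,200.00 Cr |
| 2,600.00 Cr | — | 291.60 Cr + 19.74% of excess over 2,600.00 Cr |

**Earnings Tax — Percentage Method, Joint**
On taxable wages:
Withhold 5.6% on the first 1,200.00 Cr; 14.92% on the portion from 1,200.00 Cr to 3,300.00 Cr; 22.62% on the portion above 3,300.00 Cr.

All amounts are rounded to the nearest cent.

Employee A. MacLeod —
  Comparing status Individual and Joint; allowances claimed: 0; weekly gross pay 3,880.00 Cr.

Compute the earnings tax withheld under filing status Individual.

544.27 Cr

Earnings Tax (Individual): taxable = 3,880.00 Cr
  291.60 Cr + 19.74% × (3,880.00 Cr − 2,600.00 Cr) = 291.60 Cr + 19.74% × 1,280.00 Cr = 544.27 Cr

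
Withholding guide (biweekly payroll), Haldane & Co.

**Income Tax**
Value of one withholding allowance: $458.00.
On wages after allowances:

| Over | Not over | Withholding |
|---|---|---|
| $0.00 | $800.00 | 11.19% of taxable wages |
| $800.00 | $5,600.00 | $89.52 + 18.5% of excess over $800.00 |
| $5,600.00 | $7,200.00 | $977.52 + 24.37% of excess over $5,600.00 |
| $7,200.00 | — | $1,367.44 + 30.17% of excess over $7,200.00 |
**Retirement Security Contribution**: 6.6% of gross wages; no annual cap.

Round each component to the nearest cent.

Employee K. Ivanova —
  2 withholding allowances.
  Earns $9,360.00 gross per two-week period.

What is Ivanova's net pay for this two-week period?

Income Tax: taxable = $9,360.00 − 2×$458.00 = $8,444.00
  $1,367.44 + 30.17% × ($8,444.00 − $7,200.00) = $1,367.44 + 30.17% × $1,244.00 = $1,742.75
Retirement Security Contribution: 6.6% × $9,360.00 = $617.76
Total withheld: $1,742.75 + $617.76 = $2,360.51
Net pay: $9,360.00 − $2,360.51 = $6,999.49

$6,999.49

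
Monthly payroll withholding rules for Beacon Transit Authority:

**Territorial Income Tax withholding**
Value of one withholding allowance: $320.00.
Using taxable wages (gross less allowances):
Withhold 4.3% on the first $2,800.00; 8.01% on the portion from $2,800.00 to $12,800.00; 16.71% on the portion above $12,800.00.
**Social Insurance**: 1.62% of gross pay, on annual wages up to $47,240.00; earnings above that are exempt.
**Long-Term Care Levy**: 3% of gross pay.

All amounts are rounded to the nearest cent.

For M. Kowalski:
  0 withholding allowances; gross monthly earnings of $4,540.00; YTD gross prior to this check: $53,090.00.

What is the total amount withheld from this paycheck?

$395.97

Territorial Income Tax: taxable = $4,540.00
  $120.40 + 8.01% × ($4,540.00 − $2,800.00) = $120.40 + 8.01% × $1,740.00 = $259.77
Social Insurance: YTD $53,090.00 ≥ cap $47,240.00 → $0.00
Long-Term Care Levy: 3% × $4,540.00 = $136.20
Total: $259.77 + $0.00 + $136.20 = $395.97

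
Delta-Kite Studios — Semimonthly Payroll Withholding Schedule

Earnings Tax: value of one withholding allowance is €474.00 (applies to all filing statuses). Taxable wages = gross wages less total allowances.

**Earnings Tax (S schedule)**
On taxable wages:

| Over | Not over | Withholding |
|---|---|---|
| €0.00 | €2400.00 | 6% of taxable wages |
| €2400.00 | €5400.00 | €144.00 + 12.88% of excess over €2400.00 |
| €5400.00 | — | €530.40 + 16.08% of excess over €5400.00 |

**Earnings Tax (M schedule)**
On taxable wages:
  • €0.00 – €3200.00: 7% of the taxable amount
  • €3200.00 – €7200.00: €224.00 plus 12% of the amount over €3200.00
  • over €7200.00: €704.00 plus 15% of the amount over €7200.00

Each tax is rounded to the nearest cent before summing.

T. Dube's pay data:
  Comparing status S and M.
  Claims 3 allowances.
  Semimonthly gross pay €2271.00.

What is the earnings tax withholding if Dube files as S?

€50.94

Earnings Tax (S): taxable = €2271.00 − 3×€474.00 = €849.00
  6% × €849.00 = €50.94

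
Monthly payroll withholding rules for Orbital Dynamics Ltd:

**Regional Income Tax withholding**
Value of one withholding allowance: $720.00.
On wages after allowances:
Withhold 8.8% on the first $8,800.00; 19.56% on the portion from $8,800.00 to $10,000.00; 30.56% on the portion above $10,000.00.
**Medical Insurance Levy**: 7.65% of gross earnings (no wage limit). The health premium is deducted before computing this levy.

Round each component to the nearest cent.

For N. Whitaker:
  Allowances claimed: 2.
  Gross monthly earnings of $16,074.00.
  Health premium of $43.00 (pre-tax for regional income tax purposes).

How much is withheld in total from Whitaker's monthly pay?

Regional Income Tax: taxable = $16,074.00 − $43.00 − 2×$720.00 = $14,591.00
  $1,009.12 + 30.56% × ($14,591.00 − $10,000.00) = $1,009.12 + 30.56% × $4,591.00 = $2,412.13
Medical Insurance Levy: 7.65% × $16,031.00 = $1,226.37
Total: $2,412.13 + $1,226.37 = $3,638.50

$3,638.50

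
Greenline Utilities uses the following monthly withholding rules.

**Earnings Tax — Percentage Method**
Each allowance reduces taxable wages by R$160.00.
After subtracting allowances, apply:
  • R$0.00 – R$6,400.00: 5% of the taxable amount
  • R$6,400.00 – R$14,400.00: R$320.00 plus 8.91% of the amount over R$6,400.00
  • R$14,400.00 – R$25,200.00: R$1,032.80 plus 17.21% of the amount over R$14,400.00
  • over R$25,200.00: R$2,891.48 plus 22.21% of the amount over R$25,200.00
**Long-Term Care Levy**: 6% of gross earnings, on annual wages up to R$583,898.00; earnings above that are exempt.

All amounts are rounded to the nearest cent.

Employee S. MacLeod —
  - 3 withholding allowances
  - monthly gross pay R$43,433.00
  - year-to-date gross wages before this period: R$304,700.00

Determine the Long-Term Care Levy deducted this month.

R$2,605.98

Long-Term Care Levy: 6% × R$43,433.00 = R$2,605.98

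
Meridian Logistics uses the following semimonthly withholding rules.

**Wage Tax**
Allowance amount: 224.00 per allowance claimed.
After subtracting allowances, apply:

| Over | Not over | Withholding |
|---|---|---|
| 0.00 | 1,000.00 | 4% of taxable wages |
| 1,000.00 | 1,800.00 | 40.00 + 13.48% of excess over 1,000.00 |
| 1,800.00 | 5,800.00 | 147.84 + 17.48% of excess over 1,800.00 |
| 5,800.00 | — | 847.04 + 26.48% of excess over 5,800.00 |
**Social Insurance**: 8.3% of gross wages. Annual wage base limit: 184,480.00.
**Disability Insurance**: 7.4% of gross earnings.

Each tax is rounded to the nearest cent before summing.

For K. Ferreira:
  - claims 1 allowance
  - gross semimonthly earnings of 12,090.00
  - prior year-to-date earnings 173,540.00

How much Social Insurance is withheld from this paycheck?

Social Insurance: cap 184,480.00 − YTD 173,540.00 = 10,940.00 subject; 8.3% × 10,940.00 = 908.02

908.02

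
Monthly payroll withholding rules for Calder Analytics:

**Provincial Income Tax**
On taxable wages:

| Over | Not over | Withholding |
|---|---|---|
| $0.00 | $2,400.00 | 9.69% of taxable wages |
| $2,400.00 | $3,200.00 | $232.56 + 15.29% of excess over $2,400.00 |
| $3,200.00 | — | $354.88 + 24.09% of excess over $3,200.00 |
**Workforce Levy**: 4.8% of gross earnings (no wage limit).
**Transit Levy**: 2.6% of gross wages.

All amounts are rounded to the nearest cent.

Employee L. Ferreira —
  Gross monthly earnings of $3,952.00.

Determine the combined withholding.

Provincial Income Tax: taxable = $3,952.00
  $354.88 + 24.09% × ($3,952.00 − $3,200.00) = $354.88 + 24.09% × $752.00 = $536.04
Workforce Levy: 4.8% × $3,952.00 = $189.70
Transit Levy: 2.6% × $3,952.00 = $102.75
Total: $536.04 + $189.70 + $102.75 = $828.49

$828.49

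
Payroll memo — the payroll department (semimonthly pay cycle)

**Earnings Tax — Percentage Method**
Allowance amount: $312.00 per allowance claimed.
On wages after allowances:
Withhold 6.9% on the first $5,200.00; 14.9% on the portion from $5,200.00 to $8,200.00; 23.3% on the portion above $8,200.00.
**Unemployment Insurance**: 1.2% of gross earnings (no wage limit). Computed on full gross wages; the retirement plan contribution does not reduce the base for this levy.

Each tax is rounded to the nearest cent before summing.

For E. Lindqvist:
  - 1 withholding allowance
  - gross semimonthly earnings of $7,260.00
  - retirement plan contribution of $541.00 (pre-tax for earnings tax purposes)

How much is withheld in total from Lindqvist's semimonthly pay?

Earnings Tax: taxable = $7,260.00 − $541.00 − 1×$312.00 = $6,407.00
  $358.80 + 14.9% × ($6,407.00 − $5,200.00) = $358.80 + 14.9% × $1,207.00 = $538.64
Unemployment Insurance: 1.2% × $7,260.00 = $87.12
Total: $538.64 + $87.12 = $625.76

$625.76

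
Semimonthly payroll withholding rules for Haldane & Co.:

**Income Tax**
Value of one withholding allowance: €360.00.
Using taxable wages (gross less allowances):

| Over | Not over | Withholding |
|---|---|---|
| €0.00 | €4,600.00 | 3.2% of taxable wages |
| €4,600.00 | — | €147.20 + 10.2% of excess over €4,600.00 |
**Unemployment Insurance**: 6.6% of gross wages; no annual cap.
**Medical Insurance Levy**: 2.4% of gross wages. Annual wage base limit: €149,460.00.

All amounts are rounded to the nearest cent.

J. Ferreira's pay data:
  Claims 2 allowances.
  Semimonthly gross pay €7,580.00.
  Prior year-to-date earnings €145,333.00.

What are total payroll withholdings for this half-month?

Income Tax: taxable = €7,580.00 − 2×€360.00 = €6,860.00
  €147.20 + 10.2% × (€6,860.00 − €4,600.00) = €147.20 + 10.2% × €2,260.00 = €377.72
Unemployment Insurance: 6.6% × €7,580.00 = €500.28
Medical Insurance Levy: cap €149,460.00 − YTD €145,333.00 = €4,127.00 subject; 2.4% × €4,127.00 = €99.05
Total: €377.72 + €500.28 + €99.05 = €977.05

€977.05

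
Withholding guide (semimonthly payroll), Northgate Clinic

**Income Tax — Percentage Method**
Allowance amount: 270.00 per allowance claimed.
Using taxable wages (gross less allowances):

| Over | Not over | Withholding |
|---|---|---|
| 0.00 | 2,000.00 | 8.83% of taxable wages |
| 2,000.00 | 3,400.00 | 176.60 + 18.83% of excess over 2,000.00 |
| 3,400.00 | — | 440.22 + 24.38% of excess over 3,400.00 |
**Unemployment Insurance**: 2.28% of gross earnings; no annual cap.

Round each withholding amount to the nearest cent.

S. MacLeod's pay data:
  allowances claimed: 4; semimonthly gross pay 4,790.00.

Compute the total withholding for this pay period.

625.01

Income Tax: taxable = 4,790.00 − 4×270.00 = 3,710.00
  440.22 + 24.38% × (3,710.00 − 3,400.00) = 440.22 + 24.38% × 310.00 = 515.80
Unemployment Insurance: 2.28% × 4,790.00 = 109.21
Total: 515.80 + 109.21 = 625.01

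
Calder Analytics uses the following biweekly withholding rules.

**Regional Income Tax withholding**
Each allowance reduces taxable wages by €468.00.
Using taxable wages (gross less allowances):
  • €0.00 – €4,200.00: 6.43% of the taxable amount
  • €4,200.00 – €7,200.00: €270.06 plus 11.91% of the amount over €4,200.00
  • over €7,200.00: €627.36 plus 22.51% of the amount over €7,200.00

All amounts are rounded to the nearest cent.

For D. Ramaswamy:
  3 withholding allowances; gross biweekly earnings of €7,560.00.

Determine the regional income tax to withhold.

€503.02

Regional Income Tax: taxable = €7,560.00 − 3×€468.00 = €6,156.00
  €270.06 + 11.91% × (€6,156.00 − €4,200.00) = €270.06 + 11.91% × €1,956.00 = €503.02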